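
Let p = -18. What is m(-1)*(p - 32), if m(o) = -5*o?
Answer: -250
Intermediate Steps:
m(-1)*(p - 32) = (-5*(-1))*(-18 - 32) = 5*(-50) = -250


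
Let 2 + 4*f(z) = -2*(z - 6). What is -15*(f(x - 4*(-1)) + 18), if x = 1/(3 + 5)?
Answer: -4425/16 ≈ -276.56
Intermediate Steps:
x = ⅛ (x = 1/8 = ⅛ ≈ 0.12500)
f(z) = 5/2 - z/2 (f(z) = -½ + (-2*(z - 6))/4 = -½ + (-2*(-6 + z))/4 = -½ + (12 - 2*z)/4 = -½ + (3 - z/2) = 5/2 - z/2)
-15*(f(x - 4*(-1)) + 18) = -15*((5/2 - (⅛ - 4*(-1))/2) + 18) = -15*((5/2 - (⅛ + 4)/2) + 18) = -15*((5/2 - ½*33/8) + 18) = -15*((5/2 - 33/16) + 18) = -15*(7/16 + 18) = -15*295/16 = -4425/16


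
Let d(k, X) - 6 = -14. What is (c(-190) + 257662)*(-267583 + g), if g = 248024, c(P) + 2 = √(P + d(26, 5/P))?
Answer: -5039571940 - 58677*I*√22 ≈ -5.0396e+9 - 2.7522e+5*I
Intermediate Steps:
d(k, X) = -8 (d(k, X) = 6 - 14 = -8)
c(P) = -2 + √(-8 + P) (c(P) = -2 + √(P - 8) = -2 + √(-8 + P))
(c(-190) + 257662)*(-267583 + g) = ((-2 + √(-8 - 190)) + 257662)*(-267583 + 248024) = ((-2 + √(-198)) + 257662)*(-19559) = ((-2 + 3*I*√22) + 257662)*(-19559) = (257660 + 3*I*√22)*(-19559) = -5039571940 - 58677*I*√22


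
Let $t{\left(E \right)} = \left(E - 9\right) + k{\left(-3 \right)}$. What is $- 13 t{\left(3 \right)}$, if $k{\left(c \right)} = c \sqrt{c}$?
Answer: $78 + 39 i \sqrt{3} \approx 78.0 + 67.55 i$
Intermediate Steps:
$k{\left(c \right)} = c^{\frac{3}{2}}$
$t{\left(E \right)} = -9 + E - 3 i \sqrt{3}$ ($t{\left(E \right)} = \left(E - 9\right) + \left(-3\right)^{\frac{3}{2}} = \left(E - 9\right) - 3 i \sqrt{3} = \left(-9 + E\right) - 3 i \sqrt{3} = -9 + E - 3 i \sqrt{3}$)
$- 13 t{\left(3 \right)} = - 13 \left(-9 + 3 - 3 i \sqrt{3}\right) = - 13 \left(-6 - 3 i \sqrt{3}\right) = 78 + 39 i \sqrt{3}$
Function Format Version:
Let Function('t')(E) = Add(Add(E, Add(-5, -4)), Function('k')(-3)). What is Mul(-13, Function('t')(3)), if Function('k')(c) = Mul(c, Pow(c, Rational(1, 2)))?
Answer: Add(78, Mul(39, I, Pow(3, Rational(1, 2)))) ≈ Add(78.000, Mul(67.550, I))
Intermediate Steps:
Function('k')(c) = Pow(c, Rational(3, 2))
Function('t')(E) = Add(-9, E, Mul(-3, I, Pow(3, Rational(1, 2)))) (Function('t')(E) = Add(Add(E, Add(-5, -4)), Pow(-3, Rational(3, 2))) = Add(Add(E, -9), Mul(-3, I, Pow(3, Rational(1, 2)))) = Add(Add(-9, E), Mul(-3, I, Pow(3, Rational(1, 2)))) = Add(-9, E, Mul(-3, I, Pow(3, Rational(1, 2)))))
Mul(-13, Function('t')(3)) = Mul(-13, Add(-9, 3, Mul(-3, I, Pow(3, Rational(1, 2))))) = Mul(-13, Add(-6, Mul(-3, I, Pow(3, Rational(1, 2))))) = Add(78, Mul(39, I, Pow(3, Rational(1, 2))))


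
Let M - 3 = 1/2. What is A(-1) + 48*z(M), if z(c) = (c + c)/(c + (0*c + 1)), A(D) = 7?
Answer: 245/3 ≈ 81.667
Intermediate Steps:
M = 7/2 (M = 3 + 1/2 = 3 + 1*(½) = 3 + ½ = 7/2 ≈ 3.5000)
z(c) = 2*c/(1 + c) (z(c) = (2*c)/(c + (0 + 1)) = (2*c)/(c + 1) = (2*c)/(1 + c) = 2*c/(1 + c))
A(-1) + 48*z(M) = 7 + 48*(2*(7/2)/(1 + 7/2)) = 7 + 48*(2*(7/2)/(9/2)) = 7 + 48*(2*(7/2)*(2/9)) = 7 + 48*(14/9) = 7 + 224/3 = 245/3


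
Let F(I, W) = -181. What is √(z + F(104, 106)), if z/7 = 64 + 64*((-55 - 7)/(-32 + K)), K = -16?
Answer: √7611/3 ≈ 29.080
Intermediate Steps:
z = 3080/3 (z = 7*(64 + 64*((-55 - 7)/(-32 - 16))) = 7*(64 + 64*(-62/(-48))) = 7*(64 + 64*(-62*(-1/48))) = 7*(64 + 64*(31/24)) = 7*(64 + 248/3) = 7*(440/3) = 3080/3 ≈ 1026.7)
√(z + F(104, 106)) = √(3080/3 - 181) = √(2537/3) = √7611/3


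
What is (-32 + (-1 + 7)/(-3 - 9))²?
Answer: 4225/4 ≈ 1056.3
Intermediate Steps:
(-32 + (-1 + 7)/(-3 - 9))² = (-32 + 6/(-12))² = (-32 + 6*(-1/12))² = (-32 - ½)² = (-65/2)² = 4225/4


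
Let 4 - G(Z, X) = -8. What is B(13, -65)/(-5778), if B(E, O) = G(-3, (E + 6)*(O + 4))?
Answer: -2/963 ≈ -0.0020768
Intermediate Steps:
G(Z, X) = 12 (G(Z, X) = 4 - 1*(-8) = 4 + 8 = 12)
B(E, O) = 12
B(13, -65)/(-5778) = 12/(-5778) = 12*(-1/5778) = -2/963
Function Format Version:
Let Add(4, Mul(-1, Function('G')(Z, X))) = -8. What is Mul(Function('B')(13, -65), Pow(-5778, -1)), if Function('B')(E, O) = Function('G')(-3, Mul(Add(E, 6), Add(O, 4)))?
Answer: Rational(-2, 963) ≈ -0.0020768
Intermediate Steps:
Function('G')(Z, X) = 12 (Function('G')(Z, X) = Add(4, Mul(-1, -8)) = Add(4, 8) = 12)
Function('B')(E, O) = 12
Mul(Function('B')(13, -65), Pow(-5778, -1)) = Mul(12, Pow(-5778, -1)) = Mul(12, Rational(-1, 5778)) = Rational(-2, 963)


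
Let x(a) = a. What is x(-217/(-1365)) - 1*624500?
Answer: -121777469/195 ≈ -6.2450e+5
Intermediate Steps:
x(-217/(-1365)) - 1*624500 = -217/(-1365) - 1*624500 = -217*(-1/1365) - 624500 = 31/195 - 624500 = -121777469/195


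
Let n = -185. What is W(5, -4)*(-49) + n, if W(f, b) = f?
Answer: -430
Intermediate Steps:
W(5, -4)*(-49) + n = 5*(-49) - 185 = -245 - 185 = -430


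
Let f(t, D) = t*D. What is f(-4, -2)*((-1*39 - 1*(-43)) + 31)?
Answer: 280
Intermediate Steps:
f(t, D) = D*t
f(-4, -2)*((-1*39 - 1*(-43)) + 31) = (-2*(-4))*((-1*39 - 1*(-43)) + 31) = 8*((-39 + 43) + 31) = 8*(4 + 31) = 8*35 = 280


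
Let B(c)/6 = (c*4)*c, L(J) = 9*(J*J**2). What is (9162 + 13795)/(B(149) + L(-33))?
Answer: 22957/209391 ≈ 0.10964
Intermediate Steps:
L(J) = 9*J**3
B(c) = 24*c**2 (B(c) = 6*((c*4)*c) = 6*((4*c)*c) = 6*(4*c**2) = 24*c**2)
(9162 + 13795)/(B(149) + L(-33)) = (9162 + 13795)/(24*149**2 + 9*(-33)**3) = 22957/(24*22201 + 9*(-35937)) = 22957/(532824 - 323433) = 22957/209391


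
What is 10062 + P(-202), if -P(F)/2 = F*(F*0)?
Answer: 10062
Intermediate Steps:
P(F) = 0 (P(F) = -2*F*F*0 = -2*F*0 = -2*0 = 0)
10062 + P(-202) = 10062 + 0 = 10062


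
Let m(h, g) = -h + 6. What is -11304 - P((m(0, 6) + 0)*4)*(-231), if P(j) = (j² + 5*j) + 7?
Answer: 151089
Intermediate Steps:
m(h, g) = 6 - h
P(j) = 7 + j² + 5*j
-11304 - P((m(0, 6) + 0)*4)*(-231) = -11304 - (7 + (((6 - 1*0) + 0)*4)² + 5*(((6 - 1*0) + 0)*4))*(-231) = -11304 - (7 + (((6 + 0) + 0)*4)² + 5*(((6 + 0) + 0)*4))*(-231) = -11304 - (7 + ((6 + 0)*4)² + 5*((6 + 0)*4))*(-231) = -11304 - (7 + (6*4)² + 5*(6*4))*(-231) = -11304 - (7 + 24² + 5*24)*(-231) = -11304 - (7 + 576 + 120)*(-231) = -11304 - 703*(-231) = -11304 - 1*(-162393) = -11304 + 162393 = 151089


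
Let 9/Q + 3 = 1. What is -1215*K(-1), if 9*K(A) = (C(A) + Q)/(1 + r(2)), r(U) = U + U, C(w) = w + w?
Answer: 351/2 ≈ 175.50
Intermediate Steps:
C(w) = 2*w
Q = -9/2 (Q = 9/(-3 + 1) = 9/(-2) = 9*(-1/2) = -9/2 ≈ -4.5000)
r(U) = 2*U
K(A) = -1/10 + 2*A/45 (K(A) = ((2*A - 9/2)/(1 + 2*2))/9 = ((-9/2 + 2*A)/(1 + 4))/9 = ((-9/2 + 2*A)/5)/9 = ((-9/2 + 2*A)*(1/5))/9 = (-9/10 + 2*A/5)/9 = -1/10 + 2*A/45)
-1215*K(-1) = -1215*(-1/10 + (2/45)*(-1)) = -1215*(-1/10 - 2/45) = -1215*(-13/90) = 351/2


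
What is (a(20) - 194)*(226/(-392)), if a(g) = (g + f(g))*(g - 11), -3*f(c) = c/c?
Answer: 1921/196 ≈ 9.8010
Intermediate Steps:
f(c) = -1/3 (f(c) = -c/(3*c) = -1/3*1 = -1/3)
a(g) = (-11 + g)*(-1/3 + g) (a(g) = (g - 1/3)*(g - 11) = (-1/3 + g)*(-11 + g) = (-11 + g)*(-1/3 + g))
(a(20) - 194)*(226/(-392)) = ((11/3 + 20**2 - 34/3*20) - 194)*(226/(-392)) = ((11/3 + 400 - 680/3) - 194)*(226*(-1/392)) = (177 - 194)*(-113/196) = -17*(-113/196) = 1921/196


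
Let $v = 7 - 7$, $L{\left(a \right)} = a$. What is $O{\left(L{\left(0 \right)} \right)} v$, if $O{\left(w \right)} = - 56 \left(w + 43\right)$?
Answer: $0$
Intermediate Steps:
$O{\left(w \right)} = -2408 - 56 w$ ($O{\left(w \right)} = - 56 \left(43 + w\right) = -2408 - 56 w$)
$v = 0$ ($v = 7 - 7 = 0$)
$O{\left(L{\left(0 \right)} \right)} v = \left(-2408 - 0\right) 0 = \left(-2408 + 0\right) 0 = \left(-2408\right) 0 = 0$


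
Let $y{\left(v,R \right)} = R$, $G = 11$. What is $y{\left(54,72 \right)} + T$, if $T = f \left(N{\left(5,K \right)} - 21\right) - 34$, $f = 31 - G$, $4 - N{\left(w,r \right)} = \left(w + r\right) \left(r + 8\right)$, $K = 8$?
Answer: $-4462$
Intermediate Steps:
$N{\left(w,r \right)} = 4 - \left(8 + r\right) \left(r + w\right)$ ($N{\left(w,r \right)} = 4 - \left(w + r\right) \left(r + 8\right) = 4 - \left(r + w\right) \left(8 + r\right) = 4 - \left(8 + r\right) \left(r + w\right)$)
$f = 20$ ($f = 31 - 11 = 20$)
$T = -4534$ ($T = 20 \left(\left(4 - 8^{2} - 64 - 40 - 8 \cdot 5\right) - 21\right) - 34 = 20 \left(\left(4 - 64 - 64 - 40 - 40\right) - 21\right) - 34 = 20 \left(-204 - 21\right) - 34 = 20 \left(-225\right) - 34 = -4500 - 34 = -4534$)
$y{\left(54,72 \right)} + T = 72 - 4534 = -4462$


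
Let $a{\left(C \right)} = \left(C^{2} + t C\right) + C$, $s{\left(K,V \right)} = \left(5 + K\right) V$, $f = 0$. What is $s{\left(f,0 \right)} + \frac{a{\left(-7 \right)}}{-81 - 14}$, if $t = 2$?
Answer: $- \frac{28}{95} \approx -0.29474$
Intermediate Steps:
$s{\left(K,V \right)} = V \left(5 + K\right)$
$a{\left(C \right)} = C^{2} + 3 C$ ($a{\left(C \right)} = \left(C^{2} + 2 C\right) + C = C^{2} + 3 C$)
$s{\left(f,0 \right)} + \frac{a{\left(-7 \right)}}{-81 - 14} = 0 \left(5 + 0\right) + \frac{\left(-7\right) \left(3 - 7\right)}{-81 - 14} = 0 \cdot 5 + \frac{\left(-7\right) \left(-4\right)}{-95} = 0 - \frac{28}{95} = - \frac{28}{95}$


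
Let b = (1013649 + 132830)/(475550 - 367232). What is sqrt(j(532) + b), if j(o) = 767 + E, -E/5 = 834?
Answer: 5*I*sqrt(1592099883066)/108318 ≈ 58.244*I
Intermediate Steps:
E = -4170 (E = -5*834 = -4170)
j(o) = -3403 (j(o) = 767 - 4170 = -3403)
b = 1146479/108318 ≈ 10.584
sqrt(j(532) + b) = sqrt(-3403 + 1146479/108318) = sqrt(-367459675/108318) = 5*I*sqrt(1592099883066)/108318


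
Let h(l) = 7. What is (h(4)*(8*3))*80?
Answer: 13440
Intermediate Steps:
(h(4)*(8*3))*80 = (7*(8*3))*80 = (7*24)*80 = 168*80 = 13440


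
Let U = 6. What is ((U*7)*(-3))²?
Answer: 15876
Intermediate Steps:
((U*7)*(-3))² = ((6*7)*(-3))² = (42*(-3))² = (-126)² = 15876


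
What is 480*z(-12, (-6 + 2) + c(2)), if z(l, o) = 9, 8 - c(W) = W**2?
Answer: 4320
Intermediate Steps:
c(W) = 8 - W**2
480*z(-12, (-6 + 2) + c(2)) = 480*9 = 4320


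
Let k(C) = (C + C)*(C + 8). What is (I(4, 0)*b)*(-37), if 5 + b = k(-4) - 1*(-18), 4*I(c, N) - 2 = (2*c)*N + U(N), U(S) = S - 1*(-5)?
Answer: 4921/4 ≈ 1230.3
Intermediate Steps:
U(S) = 5 + S (U(S) = S + 5 = 5 + S)
k(C) = 2*C*(8 + C) (k(C) = (2*C)*(8 + C) = 2*C*(8 + C))
I(c, N) = 7/4 + N/4 + N*c/2 (I(c, N) = ½ + ((2*c)*N + (5 + N))/4 = ½ + (2*N*c + (5 + N))/4 = ½ + (5 + N + 2*N*c)/4 = ½ + (5/4 + N/4 + N*c/2) = 7/4 + N/4 + N*c/2)
b = -19 (b = -5 + (2*(-4)*(8 - 4) - 1*(-18)) = -5 + (2*(-4)*4 + 18) = -5 + (-32 + 18) = -5 - 14 = -19)
(I(4, 0)*b)*(-37) = ((7/4 + (¼)*0 + (½)*0*4)*(-19))*(-37) = ((7/4 + 0 + 0)*(-19))*(-37) = ((7/4)*(-19))*(-37) = -133/4*(-37) = 4921/4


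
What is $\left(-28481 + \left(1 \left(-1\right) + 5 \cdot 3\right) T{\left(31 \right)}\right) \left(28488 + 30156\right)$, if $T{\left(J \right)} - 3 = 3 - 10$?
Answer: $-1673523828$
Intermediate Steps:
$T{\left(J \right)} = -4$ ($T{\left(J \right)} = 3 + \left(3 - 10\right) = 3 - 7 = -4$)
$\left(-28481 + \left(1 \left(-1\right) + 5 \cdot 3\right) T{\left(31 \right)}\right) \left(28488 + 30156\right) = \left(-28481 + \left(1 \left(-1\right) + 5 \cdot 3\right) \left(-4\right)\right) \left(28488 + 30156\right) = \left(-28481 + \left(-1 + 15\right) \left(-4\right)\right) 58644 = \left(-28481 + 14 \left(-4\right)\right) 58644 = \left(-28481 - 56\right) 58644 = \left(-28537\right) 58644 = -1673523828$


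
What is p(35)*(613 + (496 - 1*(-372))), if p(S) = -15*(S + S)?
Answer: -1555050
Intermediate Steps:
p(S) = -30*S
p(35)*(613 + (496 - 1*(-372))) = (-30*35)*(613 + (496 - 1*(-372))) = -1050*(613 + (496 + 372)) = -1050*(613 + 868) = -1050*1481 = -1555050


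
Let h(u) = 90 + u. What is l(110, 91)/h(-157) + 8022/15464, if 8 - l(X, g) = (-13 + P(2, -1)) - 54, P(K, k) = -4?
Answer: -342091/518044 ≈ -0.66035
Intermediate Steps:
l(X, g) = 79 (l(X, g) = 8 - ((-13 - 4) - 54) = 8 - (-17 - 54) = 8 - 1*(-71) = 8 + 71 = 79)
l(110, 91)/h(-157) + 8022/15464 = 79/(90 - 157) + 8022/15464 = 79/(-67) + 8022*(1/15464) = 79*(-1/67) + 4011/7732 = -79/67 + 4011/7732 = -342091/518044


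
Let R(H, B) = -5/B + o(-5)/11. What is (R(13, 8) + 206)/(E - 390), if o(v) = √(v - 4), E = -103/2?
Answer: -1643/3532 - 6*I/9713 ≈ -0.46518 - 0.00061773*I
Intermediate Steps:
E = -103/2 (E = -103*½ = -103/2 ≈ -51.500)
o(v) = √(-4 + v)
R(H, B) = -5/B + 3*I/11 (R(H, B) = -5/B + √(-4 - 5)/11 = -5/B + √(-9)*(1/11) = -5/B + (3*I)*(1/11) = -5/B + 3*I/11)
(R(13, 8) + 206)/(E - 390) = ((-5/8 + 3*I/11) + 206)/(-103/2 - 390) = ((-5*⅛ + 3*I/11) + 206)/(-883/2) = ((-5/8 + 3*I/11) + 206)*(-2/883) = (1643/8 + 3*I/11)*(-2/883) = -1643/3532 - 6*I/9713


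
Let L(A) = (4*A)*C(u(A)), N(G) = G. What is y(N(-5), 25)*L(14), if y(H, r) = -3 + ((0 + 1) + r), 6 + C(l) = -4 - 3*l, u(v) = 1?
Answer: -16744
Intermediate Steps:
C(l) = -10 - 3*l (C(l) = -6 + (-4 - 3*l) = -10 - 3*l)
y(H, r) = -2 + r (y(H, r) = -3 + (1 + r) = -2 + r)
L(A) = -52*A (L(A) = (4*A)*(-10 - 3*1) = (4*A)*(-10 - 3) = (4*A)*(-13) = -52*A)
y(N(-5), 25)*L(14) = (-2 + 25)*(-52*14) = 23*(-728) = -16744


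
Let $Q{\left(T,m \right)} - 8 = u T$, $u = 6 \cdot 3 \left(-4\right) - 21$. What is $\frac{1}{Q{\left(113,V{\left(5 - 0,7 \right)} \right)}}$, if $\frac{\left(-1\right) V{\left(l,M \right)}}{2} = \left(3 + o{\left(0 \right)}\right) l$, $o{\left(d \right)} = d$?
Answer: $- \frac{1}{10501} \approx -9.5229 \cdot 10^{-5}$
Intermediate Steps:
$u = -93$ ($u = 18 \left(-4\right) - 21 = -72 - 21 = -93$)
$V{\left(l,M \right)} = - 6 l$ ($V{\left(l,M \right)} = - 2 \left(3 + 0\right) l = - 2 \cdot 3 l = - 6 l$)
$Q{\left(T,m \right)} = 8 - 93 T$
$\frac{1}{Q{\left(113,V{\left(5 - 0,7 \right)} \right)}} = \frac{1}{8 - 10509} = \frac{1}{-10501} = - \frac{1}{10501}$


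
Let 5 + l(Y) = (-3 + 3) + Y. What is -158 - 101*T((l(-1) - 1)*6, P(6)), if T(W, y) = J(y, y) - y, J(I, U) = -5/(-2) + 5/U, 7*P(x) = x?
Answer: -19175/21 ≈ -913.10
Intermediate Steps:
l(Y) = -5 + Y (l(Y) = -5 + ((-3 + 3) + Y) = -5 + (0 + Y) = -5 + Y)
P(x) = x/7
J(I, U) = 5/2 + 5/U (J(I, U) = -5*(-1/2) + 5/U = 5/2 + 5/U)
T(W, y) = 5/2 - y + 5/y (T(W, y) = (5/2 + 5/y) - y = 5/2 - y + 5/y)
-158 - 101*T((l(-1) - 1)*6, P(6)) = -158 - 101*(5/2 - 6/7 + 5/(((1/7)*6))) = -158 - 101*(5/2 - 1*6/7 + 5/(6/7)) = -158 - 101*(5/2 - 6/7 + 5*(7/6)) = -158 - 101*(5/2 - 6/7 + 35/6) = -158 - 101*157/21 = -158 - 15857/21 = -19175/21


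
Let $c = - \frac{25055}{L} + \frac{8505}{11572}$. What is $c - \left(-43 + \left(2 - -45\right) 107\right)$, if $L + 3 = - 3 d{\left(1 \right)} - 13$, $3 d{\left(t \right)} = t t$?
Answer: $- \frac{690784819}{196724} \approx -3511.4$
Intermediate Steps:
$d{\left(t \right)} = \frac{t^{2}}{3}$ ($d{\left(t \right)} = \frac{t t}{3} = \frac{t^{2}}{3}$)
$L = -17$ ($L = -3 - \left(13 + 3 \frac{1^{2}}{3}\right) = -3 - \left(13 + 3 \cdot \frac{1}{3} \cdot 1\right) = -3 - 14 = -17$)
$c = \frac{290081045}{196724}$ ($c = - \frac{25055}{-17} + \frac{8505}{11572} = \left(-25055\right) \left(- \frac{1}{17}\right) + 8505 \cdot \frac{1}{11572} = \frac{25055}{17} + \frac{8505}{11572} = \frac{290081045}{196724} \approx 1474.6$)
$c - \left(-43 + \left(2 - -45\right) 107\right) = \frac{290081045}{196724} - \left(-43 + \left(2 - -45\right) 107\right) = \frac{290081045}{196724} - \left(-43 + \left(2 + 45\right) 107\right) = \frac{290081045}{196724} - \left(-43 + 47 \cdot 107\right) = \frac{290081045}{196724} - \left(-43 + 5029\right) = \frac{290081045}{196724} - 4986 = - \frac{690784819}{196724}$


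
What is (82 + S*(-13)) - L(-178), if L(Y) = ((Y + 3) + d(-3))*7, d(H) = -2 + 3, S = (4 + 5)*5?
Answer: 715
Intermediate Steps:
S = 45 (S = 9*5 = 45)
d(H) = 1
L(Y) = 28 + 7*Y (L(Y) = ((Y + 3) + 1)*7 = ((3 + Y) + 1)*7 = (4 + Y)*7 = 28 + 7*Y)
(82 + S*(-13)) - L(-178) = (82 + 45*(-13)) - (28 + 7*(-178)) = (82 - 585) - (28 - 1246) = -503 - 1*(-1218) = -503 + 1218 = 715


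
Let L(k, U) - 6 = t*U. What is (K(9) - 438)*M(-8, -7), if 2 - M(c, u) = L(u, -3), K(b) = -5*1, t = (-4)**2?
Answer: -19492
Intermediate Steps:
t = 16
K(b) = -5
L(k, U) = 6 + 16*U
M(c, u) = 44 (M(c, u) = 2 - (6 + 16*(-3)) = 2 - (6 - 48) = 2 - 1*(-42) = 2 + 42 = 44)
(K(9) - 438)*M(-8, -7) = (-5 - 438)*44 = -443*44 = -19492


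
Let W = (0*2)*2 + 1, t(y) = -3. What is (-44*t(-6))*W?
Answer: 132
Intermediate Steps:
W = 1 (W = 0*2 + 1 = 0 + 1 = 1)
(-44*t(-6))*W = -44*(-3)*1 = 132*1 = 132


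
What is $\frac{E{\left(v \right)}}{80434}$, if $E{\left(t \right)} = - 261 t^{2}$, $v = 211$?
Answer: $- \frac{11619981}{80434} \approx -144.47$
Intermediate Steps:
$\frac{E{\left(v \right)}}{80434} = \frac{\left(-261\right) 211^{2}}{80434} = \left(-261\right) 44521 \cdot \frac{1}{80434} = \left(-11619981\right) \frac{1}{80434} = - \frac{11619981}{80434}$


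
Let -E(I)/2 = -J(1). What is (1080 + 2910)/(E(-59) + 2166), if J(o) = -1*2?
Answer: 1995/1081 ≈ 1.8455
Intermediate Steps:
J(o) = -2
E(I) = -4 (E(I) = -(-2)*(-2) = -2*2 = -4)
(1080 + 2910)/(E(-59) + 2166) = (1080 + 2910)/(-4 + 2166) = 3990/2162 = 3990*(1/2162) = 1995/1081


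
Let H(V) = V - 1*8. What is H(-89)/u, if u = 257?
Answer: -97/257 ≈ -0.37743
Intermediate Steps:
H(V) = -8 + V (H(V) = V - 8 = -8 + V)
H(-89)/u = (-8 - 89)/257 = -97*1/257 = -97/257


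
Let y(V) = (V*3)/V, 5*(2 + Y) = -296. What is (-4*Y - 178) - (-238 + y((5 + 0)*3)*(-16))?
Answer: 1764/5 ≈ 352.80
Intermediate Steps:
Y = -306/5 (Y = -2 + (⅕)*(-296) = -2 - 296/5 = -306/5 ≈ -61.200)
y(V) = 3 (y(V) = (3*V)/V = 3)
(-4*Y - 178) - (-238 + y((5 + 0)*3)*(-16)) = (-4*(-306/5) - 178) - (-238 + 3*(-16)) = (1224/5 - 178) - (-238 - 48) = 334/5 - 1*(-286) = 334/5 + 286 = 1764/5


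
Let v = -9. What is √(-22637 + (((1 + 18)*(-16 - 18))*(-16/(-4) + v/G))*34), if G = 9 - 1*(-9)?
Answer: I*√99511 ≈ 315.45*I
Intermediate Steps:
G = 18 (G = 9 + 9 = 18)
√(-22637 + (((1 + 18)*(-16 - 18))*(-16/(-4) + v/G))*34) = √(-22637 + (((1 + 18)*(-16 - 18))*(-16/(-4) - 9/18))*34) = √(-22637 + ((19*(-34))*(-16*(-¼) - 9*1/18))*34) = √(-22637 - 646*(4 - ½)*34) = √(-22637 - 646*7/2*34) = √(-22637 - 2261*34) = √(-22637 - 76874) = √(-99511) = I*√99511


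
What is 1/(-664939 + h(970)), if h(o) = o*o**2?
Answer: 1/912008061 ≈ 1.0965e-9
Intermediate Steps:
h(o) = o**3
1/(-664939 + h(970)) = 1/(-664939 + 970**3) = 1/(-664939 + 912673000) = 1/912008061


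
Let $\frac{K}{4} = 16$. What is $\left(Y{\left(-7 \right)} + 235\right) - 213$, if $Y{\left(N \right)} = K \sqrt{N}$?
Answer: $22 + 64 i \sqrt{7} \approx 22.0 + 169.33 i$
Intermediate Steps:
$K = 64$ ($K = 4 \cdot 16 = 64$)
$Y{\left(N \right)} = 64 \sqrt{N}$
$\left(Y{\left(-7 \right)} + 235\right) - 213 = \left(64 \sqrt{-7} + 235\right) - 213 = \left(64 i \sqrt{7} + 235\right) - 213 = \left(235 + 64 i \sqrt{7}\right) - 213 = 22 + 64 i \sqrt{7}$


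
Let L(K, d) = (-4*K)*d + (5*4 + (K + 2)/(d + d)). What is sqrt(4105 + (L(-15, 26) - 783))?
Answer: sqrt(19607)/2 ≈ 70.012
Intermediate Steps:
L(K, d) = 20 + (2 + K)/(2*d) - 4*K*d (L(K, d) = -4*K*d + (20 + (2 + K)/((2*d))) = -4*K*d + (20 + (2 + K)*(1/(2*d))) = -4*K*d + (20 + (2 + K)/(2*d)) = 20 + (2 + K)/(2*d) - 4*K*d)
sqrt(4105 + (L(-15, 26) - 783)) = sqrt(4105 + ((1/2)*(2 - 15 - 8*26*(-5 - 15*26))/26 - 783)) = sqrt(4105 + ((1/2)*(1/26)*(2 - 15 - 8*26*(-5 - 390)) - 783)) = sqrt(4105 + ((1/2)*(1/26)*(2 - 15 - 8*26*(-395)) - 783)) = sqrt(4105 + ((1/2)*(1/26)*(2 - 15 + 82160) - 783)) = sqrt(4105 + ((1/2)*(1/26)*82147 - 783)) = sqrt(4105 + (6319/4 - 783)) = sqrt(4105 + 3187/4) = sqrt(19607/4) = sqrt(19607)/2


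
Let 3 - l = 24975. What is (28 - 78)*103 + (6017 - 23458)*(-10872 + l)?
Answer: 625150054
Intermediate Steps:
l = -24972 (l = 3 - 1*24975 = 3 - 24975 = -24972)
(28 - 78)*103 + (6017 - 23458)*(-10872 + l) = (28 - 78)*103 + (6017 - 23458)*(-10872 - 24972) = -50*103 - 17441*(-35844) = -5150 + 625155204 = 625150054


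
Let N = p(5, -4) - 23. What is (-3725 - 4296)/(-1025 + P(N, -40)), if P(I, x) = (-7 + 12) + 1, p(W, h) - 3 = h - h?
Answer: 8021/1019 ≈ 7.8714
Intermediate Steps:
p(W, h) = 3 (p(W, h) = 3 + (h - h) = 3 + 0 = 3)
N = -20 (N = 3 - 23 = -20)
P(I, x) = 6 (P(I, x) = 5 + 1 = 6)
(-3725 - 4296)/(-1025 + P(N, -40)) = (-3725 - 4296)/(-1025 + 6) = -8021/(-1019) = -8021*(-1/1019) = 8021/1019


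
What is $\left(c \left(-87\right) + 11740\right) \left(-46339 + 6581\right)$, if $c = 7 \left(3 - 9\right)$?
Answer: $-612034652$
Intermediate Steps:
$c = -42$ ($c = 7 \left(-6\right) = -42$)
$\left(c \left(-87\right) + 11740\right) \left(-46339 + 6581\right) = \left(\left(-42\right) \left(-87\right) + 11740\right) \left(-46339 + 6581\right) = \left(3654 + 11740\right) \left(-39758\right) = 15394 \left(-39758\right) = -612034652$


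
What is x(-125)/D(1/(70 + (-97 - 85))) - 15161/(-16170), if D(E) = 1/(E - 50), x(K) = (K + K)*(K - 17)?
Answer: -57413720303/32340 ≈ -1.7753e+6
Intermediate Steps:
x(K) = 2*K*(-17 + K) (x(K) = (2*K)*(-17 + K) = 2*K*(-17 + K))
D(E) = 1/(-50 + E)
x(-125)/D(1/(70 + (-97 - 85))) - 15161/(-16170) = (2*(-125)*(-17 - 125))/(1/(-50 + 1/(70 + (-97 - 85)))) - 15161/(-16170) = (2*(-125)*(-142))/(1/(-50 + 1/(70 - 182))) - 15161*(-1/16170) = 35500/(1/(-50 + 1/(-112))) + 15161/16170 = 35500/(1/(-50 - 1/112)) + 15161/16170 = 35500/(1/(-5601/112)) + 15161/16170 = 35500/(-112/5601) + 15161/16170 = 35500*(-5601/112) + 15161/16170 = -49708875/28 + 15161/16170 = -57413720303/32340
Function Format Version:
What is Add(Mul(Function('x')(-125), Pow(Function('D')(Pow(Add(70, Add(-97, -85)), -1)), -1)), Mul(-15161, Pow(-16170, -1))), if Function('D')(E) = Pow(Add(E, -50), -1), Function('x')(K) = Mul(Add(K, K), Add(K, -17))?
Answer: Rational(-57413720303, 32340) ≈ -1.7753e+6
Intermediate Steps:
Function('x')(K) = Mul(2, K, Add(-17, K)) (Function('x')(K) = Mul(Mul(2, K), Add(-17, K)) = Mul(2, K, Add(-17, K)))
Function('D')(E) = Pow(Add(-50, E), -1)
Add(Mul(Function('x')(-125), Pow(Function('D')(Pow(Add(70, Add(-97, -85)), -1)), -1)), Mul(-15161, Pow(-16170, -1))) = Add(Mul(Mul(2, -125, Add(-17, -125)), Pow(Pow(Add(-50, Pow(Add(70, Add(-97, -85)), -1)), -1), -1)), Mul(-15161, Pow(-16170, -1))) = Add(Mul(Mul(2, -125, -142), Pow(Pow(Add(-50, Pow(Add(70, -182), -1)), -1), -1)), Mul(-15161, Rational(-1, 16170))) = Add(Mul(35500, Pow(Pow(Add(-50, Pow(-112, -1)), -1), -1)), Rational(15161, 16170)) = Add(Mul(35500, Pow(Pow(Add(-50, Rational(-1, 112)), -1), -1)), Rational(15161, 16170)) = Add(Mul(35500, Pow(Pow(Rational(-5601, 112), -1), -1)), Rational(15161, 16170)) = Add(Mul(35500, Pow(Rational(-112, 5601), -1)), Rational(15161, 16170)) = Add(Mul(35500, Rational(-5601, 112)), Rational(15161, 16170)) = Add(Rational(-49708875, 28), Rational(15161, 16170)) = Rational(-57413720303, 32340)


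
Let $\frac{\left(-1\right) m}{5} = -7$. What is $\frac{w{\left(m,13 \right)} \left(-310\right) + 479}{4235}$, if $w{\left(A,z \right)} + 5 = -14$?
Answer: $\frac{579}{385} \approx 1.5039$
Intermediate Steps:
$m = 35$ ($m = \left(-5\right) \left(-7\right) = 35$)
$w{\left(A,z \right)} = -19$ ($w{\left(A,z \right)} = -5 - 14 = -19$)
$\frac{w{\left(m,13 \right)} \left(-310\right) + 479}{4235} = \frac{\left(-19\right) \left(-310\right) + 479}{4235} = \left(5890 + 479\right) \frac{1}{4235} = 6369 \cdot \frac{1}{4235} = \frac{579}{385}$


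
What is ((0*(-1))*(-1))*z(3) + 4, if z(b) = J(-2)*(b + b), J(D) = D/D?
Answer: 4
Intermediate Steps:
J(D) = 1
z(b) = 2*b (z(b) = 1*(b + b) = 1*(2*b) = 2*b)
((0*(-1))*(-1))*z(3) + 4 = ((0*(-1))*(-1))*(2*3) + 4 = (0*(-1))*6 + 4 = 0*6 + 4 = 0 + 4 = 4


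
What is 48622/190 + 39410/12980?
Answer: 31930073/123310 ≈ 258.94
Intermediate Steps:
48622/190 + 39410/12980 = 48622*(1/190) + 39410*(1/12980) = 24311/95 + 3941/1298 = 31930073/123310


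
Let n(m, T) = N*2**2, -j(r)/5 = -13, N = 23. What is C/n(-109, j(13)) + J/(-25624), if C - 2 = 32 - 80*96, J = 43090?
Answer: -24985673/294676 ≈ -84.790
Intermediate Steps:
j(r) = 65 (j(r) = -5*(-13) = 65)
n(m, T) = 92 (n(m, T) = 23*2**2 = 23*4 = 92)
C = -7646 (C = 2 + (32 - 80*96) = 2 + (32 - 7680) = 2 - 7648 = -7646)
C/n(-109, j(13)) + J/(-25624) = -7646/92 + 43090/(-25624) = -7646*1/92 + 43090*(-1/25624) = -3823/46 - 21545/12812 = -24985673/294676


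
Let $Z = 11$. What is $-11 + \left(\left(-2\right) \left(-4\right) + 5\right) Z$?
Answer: $132$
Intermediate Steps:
$-11 + \left(\left(-2\right) \left(-4\right) + 5\right) Z = -11 + \left(\left(-2\right) \left(-4\right) + 5\right) 11 = -11 + \left(8 + 5\right) 11 = -11 + 13 \cdot 11 = -11 + 143 = 132$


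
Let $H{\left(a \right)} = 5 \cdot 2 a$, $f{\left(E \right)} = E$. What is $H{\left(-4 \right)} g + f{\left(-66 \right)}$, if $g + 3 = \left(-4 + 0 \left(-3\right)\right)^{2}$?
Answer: $-586$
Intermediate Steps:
$H{\left(a \right)} = 10 a$
$g = 13$ ($g = -3 + \left(-4 + 0 \left(-3\right)\right)^{2} = -3 + \left(-4 + 0\right)^{2} = -3 + \left(-4\right)^{2} = -3 + 16 = 13$)
$H{\left(-4 \right)} g + f{\left(-66 \right)} = 10 \left(-4\right) 13 - 66 = \left(-40\right) 13 - 66 = -520 - 66 = -586$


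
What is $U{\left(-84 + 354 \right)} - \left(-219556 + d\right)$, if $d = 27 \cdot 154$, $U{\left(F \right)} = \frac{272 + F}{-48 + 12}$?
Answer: $\frac{3876893}{18} \approx 2.1538 \cdot 10^{5}$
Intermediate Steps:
$U{\left(F \right)} = - \frac{68}{9} - \frac{F}{36}$ ($U{\left(F \right)} = \frac{272 + F}{-36} = \left(272 + F\right) \left(- \frac{1}{36}\right) = - \frac{68}{9} - \frac{F}{36}$)
$d = 4158$
$U{\left(-84 + 354 \right)} - \left(-219556 + d\right) = \left(- \frac{68}{9} - \frac{-84 + 354}{36}\right) - \left(-219556 + 4158\right) = \left(- \frac{68}{9} - \frac{15}{2}\right) - -215398 = \left(- \frac{68}{9} - \frac{15}{2}\right) + 215398 = - \frac{271}{18} + 215398 = \frac{3876893}{18}$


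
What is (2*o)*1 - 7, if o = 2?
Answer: -3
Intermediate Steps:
(2*o)*1 - 7 = (2*2)*1 - 7 = 4*1 - 7 = 4 - 7 = -3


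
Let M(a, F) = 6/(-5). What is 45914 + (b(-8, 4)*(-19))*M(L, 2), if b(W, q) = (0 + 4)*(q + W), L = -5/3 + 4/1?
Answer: 227746/5 ≈ 45549.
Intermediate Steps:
L = 7/3 (L = -5*1/3 + 4*1 = -5/3 + 4 = 7/3 ≈ 2.3333)
M(a, F) = -6/5 (M(a, F) = 6*(-1/5) = -6/5)
b(W, q) = 4*W + 4*q (b(W, q) = 4*(W + q) = 4*W + 4*q)
45914 + (b(-8, 4)*(-19))*M(L, 2) = 45914 + ((4*(-8) + 4*4)*(-19))*(-6/5) = 45914 + ((-32 + 16)*(-19))*(-6/5) = 45914 - 16*(-19)*(-6/5) = 45914 + 304*(-6/5) = 45914 - 1824/5 = 227746/5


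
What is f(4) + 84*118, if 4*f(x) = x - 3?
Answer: 39649/4 ≈ 9912.3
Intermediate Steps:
f(x) = -3/4 + x/4 (f(x) = (x - 3)/4 = (-3 + x)/4 = -3/4 + x/4)
f(4) + 84*118 = (-3/4 + (1/4)*4) + 84*118 = (-3/4 + 1) + 9912 = 1/4 + 9912 = 39649/4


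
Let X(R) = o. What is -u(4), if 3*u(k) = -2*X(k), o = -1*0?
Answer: 0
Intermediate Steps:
o = 0
X(R) = 0
u(k) = 0 (u(k) = (-2*0)/3 = (1/3)*0 = 0)
-u(4) = -1*0 = 0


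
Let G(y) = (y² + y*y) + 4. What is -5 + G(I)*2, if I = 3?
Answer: 39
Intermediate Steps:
G(y) = 4 + 2*y² (G(y) = (y² + y²) + 4 = 2*y² + 4 = 4 + 2*y²)
-5 + G(I)*2 = -5 + (4 + 2*3²)*2 = -5 + (4 + 2*9)*2 = -5 + (4 + 18)*2 = -5 + 22*2 = -5 + 44 = 39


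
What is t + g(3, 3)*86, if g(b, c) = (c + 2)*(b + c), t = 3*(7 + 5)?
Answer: 2616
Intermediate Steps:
t = 36 (t = 3*12 = 36)
g(b, c) = (2 + c)*(b + c)
t + g(3, 3)*86 = 36 + (3² + 2*3 + 2*3 + 3*3)*86 = 36 + (9 + 6 + 6 + 9)*86 = 36 + 30*86 = 36 + 2580 = 2616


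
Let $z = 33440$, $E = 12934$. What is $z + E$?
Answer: $46374$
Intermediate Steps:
$z + E = 33440 + 12934 = 46374$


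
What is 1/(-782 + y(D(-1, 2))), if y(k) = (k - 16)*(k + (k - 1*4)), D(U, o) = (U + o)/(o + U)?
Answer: -1/752 ≈ -0.0013298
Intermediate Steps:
D(U, o) = 1 (D(U, o) = (U + o)/(U + o) = 1)
y(k) = (-16 + k)*(-4 + 2*k) (y(k) = (-16 + k)*(k + (k - 4)) = (-16 + k)*(k + (-4 + k)) = (-16 + k)*(-4 + 2*k))
1/(-782 + y(D(-1, 2))) = 1/(-782 + (64 - 36*1 + 2*1**2)) = 1/(-782 + (64 - 36 + 2*1)) = 1/(-782 + (64 - 36 + 2)) = 1/(-782 + 30) = 1/(-752) = -1/752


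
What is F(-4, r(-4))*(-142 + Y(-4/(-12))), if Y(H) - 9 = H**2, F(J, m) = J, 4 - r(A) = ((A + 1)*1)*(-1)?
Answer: 4784/9 ≈ 531.56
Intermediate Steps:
r(A) = 5 + A (r(A) = 4 - (A + 1)*1*(-1) = 4 - (1 + A)*1*(-1) = 4 - (1 + A)*(-1) = 4 - (-1 - A) = 4 + (1 + A) = 5 + A)
Y(H) = 9 + H**2
F(-4, r(-4))*(-142 + Y(-4/(-12))) = -4*(-142 + (9 + (-4/(-12))**2)) = -4*(-142 + (9 + (-4*(-1/12))**2)) = -4*(-142 + (9 + (1/3)**2)) = -4*(-142 + (9 + 1/9)) = -4*(-142 + 82/9) = -4*(-1196/9) = 4784/9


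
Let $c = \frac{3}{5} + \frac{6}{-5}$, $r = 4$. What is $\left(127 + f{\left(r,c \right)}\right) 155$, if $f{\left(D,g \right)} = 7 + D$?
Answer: $21390$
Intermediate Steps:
$c = - \frac{3}{5}$ ($c = 3 \cdot \frac{1}{5} + 6 \left(- \frac{1}{5}\right) = \frac{3}{5} - \frac{6}{5} = - \frac{3}{5} \approx -0.6$)
$\left(127 + f{\left(r,c \right)}\right) 155 = \left(127 + \left(7 + 4\right)\right) 155 = \left(127 + 11\right) 155 = 138 \cdot 155 = 21390$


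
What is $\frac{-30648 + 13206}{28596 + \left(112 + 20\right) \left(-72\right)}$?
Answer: $- \frac{2907}{3182} \approx -0.91358$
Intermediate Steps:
$\frac{-30648 + 13206}{28596 + \left(112 + 20\right) \left(-72\right)} = - \frac{17442}{28596 + 132 \left(-72\right)} = - \frac{17442}{28596 - 9504} = - \frac{17442}{19092} = \left(-17442\right) \frac{1}{19092} = - \frac{2907}{3182}$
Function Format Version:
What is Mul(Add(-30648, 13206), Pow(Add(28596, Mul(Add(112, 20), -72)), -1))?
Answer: Rational(-2907, 3182) ≈ -0.91358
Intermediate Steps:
Mul(Add(-30648, 13206), Pow(Add(28596, Mul(Add(112, 20), -72)), -1)) = Mul(-17442, Pow(Add(28596, Mul(132, -72)), -1)) = Mul(-17442, Pow(Add(28596, -9504), -1)) = Mul(-17442, Pow(19092, -1)) = Mul(-17442, Rational(1, 19092)) = Rational(-2907, 3182)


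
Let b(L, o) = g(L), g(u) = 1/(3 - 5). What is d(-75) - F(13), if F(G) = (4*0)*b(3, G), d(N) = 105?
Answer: 105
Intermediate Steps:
g(u) = -½ (g(u) = 1/(-2) = -½)
b(L, o) = -½
F(G) = 0 (F(G) = (4*0)*(-½) = 0*(-½) = 0)
d(-75) - F(13) = 105 - 1*0 = 105 + 0 = 105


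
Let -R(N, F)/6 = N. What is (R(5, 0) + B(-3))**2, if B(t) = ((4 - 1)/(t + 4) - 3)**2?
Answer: 900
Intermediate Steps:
R(N, F) = -6*N
B(t) = (-3 + 3/(4 + t))**2 (B(t) = (3/(4 + t) - 3)**2 = (-3 + 3/(4 + t))**2)
(R(5, 0) + B(-3))**2 = (-6*5 + 9*(3 - 3)**2/(4 - 3)**2)**2 = (-30 + 9*0**2/1**2)**2 = (-30 + 9*0*1)**2 = (-30 + 0)**2 = (-30)**2 = 900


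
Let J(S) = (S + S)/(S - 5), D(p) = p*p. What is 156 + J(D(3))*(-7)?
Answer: 249/2 ≈ 124.50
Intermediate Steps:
D(p) = p²
J(S) = 2*S/(-5 + S) (J(S) = (2*S)/(-5 + S) = 2*S/(-5 + S))
156 + J(D(3))*(-7) = 156 + (2*3²/(-5 + 3²))*(-7) = 156 + (2*9/(-5 + 9))*(-7) = 156 + (2*9/4)*(-7) = 156 + (2*9*(¼))*(-7) = 156 + (9/2)*(-7) = 156 - 63/2 = 249/2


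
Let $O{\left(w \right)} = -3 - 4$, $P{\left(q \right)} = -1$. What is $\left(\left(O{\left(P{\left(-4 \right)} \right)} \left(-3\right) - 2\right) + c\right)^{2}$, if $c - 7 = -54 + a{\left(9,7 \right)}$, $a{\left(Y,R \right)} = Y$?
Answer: $361$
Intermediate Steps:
$O{\left(w \right)} = -7$
$c = -38$ ($c = 7 + \left(-54 + 9\right) = 7 - 45 = -38$)
$\left(\left(O{\left(P{\left(-4 \right)} \right)} \left(-3\right) - 2\right) + c\right)^{2} = \left(\left(\left(-7\right) \left(-3\right) - 2\right) - 38\right)^{2} = \left(\left(21 - 2\right) - 38\right)^{2} = \left(19 - 38\right)^{2} = \left(-19\right)^{2} = 361$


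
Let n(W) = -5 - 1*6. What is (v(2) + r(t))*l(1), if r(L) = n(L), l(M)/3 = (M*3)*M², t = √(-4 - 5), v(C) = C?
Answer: -81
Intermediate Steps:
t = 3*I (t = √(-9) = 3*I ≈ 3.0*I)
n(W) = -11 (n(W) = -5 - 6 = -11)
l(M) = 9*M³ (l(M) = 3*((M*3)*M²) = 3*((3*M)*M²) = 3*(3*M³) = 9*M³)
r(L) = -11
(v(2) + r(t))*l(1) = (2 - 11)*(9*1³) = -81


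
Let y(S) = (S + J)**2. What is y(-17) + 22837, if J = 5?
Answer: 22981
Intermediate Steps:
y(S) = (5 + S)**2 (y(S) = (S + 5)**2 = (5 + S)**2)
y(-17) + 22837 = (5 - 17)**2 + 22837 = (-12)**2 + 22837 = 144 + 22837 = 22981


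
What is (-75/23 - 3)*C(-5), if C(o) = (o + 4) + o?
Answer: 864/23 ≈ 37.565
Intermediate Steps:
C(o) = 4 + 2*o (C(o) = (4 + o) + o = 4 + 2*o)
(-75/23 - 3)*C(-5) = (-75/23 - 3)*(4 + 2*(-5)) = (-75*1/23 - 3)*(4 - 10) = (-75/23 - 3)*(-6) = -144/23*(-6) = 864/23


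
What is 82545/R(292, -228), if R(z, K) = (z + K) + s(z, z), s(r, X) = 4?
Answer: 82545/68 ≈ 1213.9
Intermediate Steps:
R(z, K) = 4 + K + z (R(z, K) = (z + K) + 4 = (K + z) + 4 = 4 + K + z)
82545/R(292, -228) = 82545/(4 - 228 + 292) = 82545/68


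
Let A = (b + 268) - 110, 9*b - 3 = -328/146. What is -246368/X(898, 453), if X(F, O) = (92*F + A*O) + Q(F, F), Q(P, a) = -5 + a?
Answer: -26977296/16985741 ≈ -1.5882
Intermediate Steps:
b = 55/657 (b = ⅓ + (-328/146)/9 = ⅓ + (-328*1/146)/9 = ⅓ + (⅑)*(-164/73) = ⅓ - 164/657 = 55/657 ≈ 0.083714)
A = 103861/657 (A = (55/657 + 268) - 110 = 176131/657 - 110 = 103861/657 ≈ 158.08)
X(F, O) = -5 + 93*F + 103861*O/657 (X(F, O) = (92*F + 103861*O/657) + (-5 + F) = -5 + 93*F + 103861*O/657)
-246368/X(898, 453) = -246368/(-5 + 93*898 + (103861/657)*453) = -246368/(-5 + 83514 + 15683011/219) = -246368/33971482/219 = -246368*219/33971482 = -26977296/16985741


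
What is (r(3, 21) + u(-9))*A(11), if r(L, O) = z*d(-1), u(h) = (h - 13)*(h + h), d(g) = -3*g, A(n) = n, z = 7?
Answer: 4587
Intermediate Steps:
u(h) = 2*h*(-13 + h) (u(h) = (-13 + h)*(2*h) = 2*h*(-13 + h))
r(L, O) = 21 (r(L, O) = 7*(-3*(-1)) = 7*3 = 21)
(r(3, 21) + u(-9))*A(11) = (21 + 2*(-9)*(-13 - 9))*11 = (21 + 2*(-9)*(-22))*11 = (21 + 396)*11 = 417*11 = 4587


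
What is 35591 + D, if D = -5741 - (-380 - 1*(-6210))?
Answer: 24020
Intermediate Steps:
D = -11571 (D = -5741 - (-380 + 6210) = -5741 - 1*5830 = -5741 - 5830 = -11571)
35591 + D = 35591 - 11571 = 24020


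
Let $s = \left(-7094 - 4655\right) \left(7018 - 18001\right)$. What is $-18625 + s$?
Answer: $129020642$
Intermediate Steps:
$s = 129039267$ ($s = \left(-11749\right) \left(-10983\right) = 129039267$)
$-18625 + s = -18625 + 129039267 = 129020642$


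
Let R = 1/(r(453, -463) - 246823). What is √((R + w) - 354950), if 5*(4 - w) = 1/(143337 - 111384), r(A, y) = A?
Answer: I*√21996886411009343299175070/7872260610 ≈ 595.77*I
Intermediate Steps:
w = 639059/159765 (w = 4 - 1/(5*(143337 - 111384)) = 4 - ⅕/31953 = 4 - ⅕*1/31953 = 4 - 1/159765 = 639059/159765 ≈ 4.0000)
R = -1/246370 (R = 1/(453 - 246823) = 1/(-246370) = -1/246370 ≈ -4.0589e-6)
√((R + w) - 354950) = √((-1/246370 + 639059/159765) - 354950) = √(31488961213/7872260610 - 354950) = √(-2794227414558287/7872260610) = I*√21996886411009343299175070/7872260610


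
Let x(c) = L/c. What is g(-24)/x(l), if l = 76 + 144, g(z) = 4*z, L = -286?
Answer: 960/13 ≈ 73.846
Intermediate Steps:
l = 220
x(c) = -286/c
g(-24)/x(l) = (4*(-24))/((-286/220)) = -96/((-286*1/220)) = -96/(-13/10) = -96*(-10/13) = 960/13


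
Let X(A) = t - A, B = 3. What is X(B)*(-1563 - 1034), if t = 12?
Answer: -23373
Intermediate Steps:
X(A) = 12 - A
X(B)*(-1563 - 1034) = (12 - 1*3)*(-1563 - 1034) = (12 - 3)*(-2597) = 9*(-2597) = -23373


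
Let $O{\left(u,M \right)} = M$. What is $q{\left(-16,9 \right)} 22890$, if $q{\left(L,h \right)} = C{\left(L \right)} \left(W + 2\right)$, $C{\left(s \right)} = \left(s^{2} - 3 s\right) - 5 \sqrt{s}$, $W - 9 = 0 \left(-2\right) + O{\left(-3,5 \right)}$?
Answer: $111336960 - 7324800 i \approx 1.1134 \cdot 10^{8} - 7.3248 \cdot 10^{6} i$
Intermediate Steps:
$W = 14$ ($W = 9 + \left(0 \left(-2\right) + 5\right) = 9 + \left(0 + 5\right) = 9 + 5 = 14$)
$C{\left(s \right)} = s^{2} - 5 \sqrt{s} - 3 s$
$q{\left(L,h \right)} = - 80 \sqrt{L} - 48 L + 16 L^{2}$ ($q{\left(L,h \right)} = \left(L^{2} - 5 \sqrt{L} - 3 L\right) \left(14 + 2\right) = \left(L^{2} - 5 \sqrt{L} - 3 L\right) 16 = - 80 \sqrt{L} - 48 L + 16 L^{2}$)
$q{\left(-16,9 \right)} 22890 = \left(- 80 \sqrt{-16} - -768 + 16 \left(-16\right)^{2}\right) 22890 = \left(- 80 \cdot 4 i + 768 + 16 \cdot 256\right) 22890 = \left(- 320 i + 768 + 4096\right) 22890 = \left(4864 - 320 i\right) 22890 = 111336960 - 7324800 i$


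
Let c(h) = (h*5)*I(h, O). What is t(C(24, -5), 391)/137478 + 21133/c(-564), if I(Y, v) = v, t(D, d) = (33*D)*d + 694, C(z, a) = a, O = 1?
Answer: -171405433/21538220 ≈ -7.9582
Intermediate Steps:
t(D, d) = 694 + 33*D*d (t(D, d) = 33*D*d + 694 = 694 + 33*D*d)
c(h) = 5*h (c(h) = (h*5)*1 = (5*h)*1 = 5*h)
t(C(24, -5), 391)/137478 + 21133/c(-564) = (694 + 33*(-5)*391)/137478 + 21133/((5*(-564))) = (694 - 64515)*(1/137478) + 21133/(-2820) = -63821*1/137478 + 21133*(-1/2820) = -63821/137478 - 21133/2820 = -171405433/21538220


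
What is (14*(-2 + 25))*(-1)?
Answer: -322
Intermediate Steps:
(14*(-2 + 25))*(-1) = (14*23)*(-1) = 322*(-1) = -322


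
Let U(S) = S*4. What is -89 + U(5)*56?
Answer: 1031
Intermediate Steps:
U(S) = 4*S
-89 + U(5)*56 = -89 + (4*5)*56 = -89 + 20*56 = -89 + 1120 = 1031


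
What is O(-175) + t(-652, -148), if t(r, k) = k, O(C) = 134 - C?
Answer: 161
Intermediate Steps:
O(-175) + t(-652, -148) = (134 - 1*(-175)) - 148 = (134 + 175) - 148 = 309 - 148 = 161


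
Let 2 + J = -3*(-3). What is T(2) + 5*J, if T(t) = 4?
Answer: 39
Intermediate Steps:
J = 7 (J = -2 - 3*(-3) = -2 + 9 = 7)
T(2) + 5*J = 4 + 5*7 = 4 + 35 = 39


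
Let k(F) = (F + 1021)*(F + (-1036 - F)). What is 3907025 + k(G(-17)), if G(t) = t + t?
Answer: 2884493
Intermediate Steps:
G(t) = 2*t
k(F) = -1057756 - 1036*F (k(F) = (1021 + F)*(-1036) = -1057756 - 1036*F)
3907025 + k(G(-17)) = 3907025 + (-1057756 - 2072*(-17)) = 3907025 + (-1057756 - 1036*(-34)) = 3907025 + (-1057756 + 35224) = 3907025 - 1022532 = 2884493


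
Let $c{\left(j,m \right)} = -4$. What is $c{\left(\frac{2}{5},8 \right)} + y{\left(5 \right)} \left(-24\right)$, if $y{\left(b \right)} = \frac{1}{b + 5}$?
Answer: $- \frac{32}{5} \approx -6.4$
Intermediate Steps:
$y{\left(b \right)} = \frac{1}{5 + b}$
$c{\left(\frac{2}{5},8 \right)} + y{\left(5 \right)} \left(-24\right) = -4 + \frac{1}{5 + 5} \left(-24\right) = -4 + \frac{1}{10} \left(-24\right) = -4 - \frac{12}{5} = - \frac{32}{5}$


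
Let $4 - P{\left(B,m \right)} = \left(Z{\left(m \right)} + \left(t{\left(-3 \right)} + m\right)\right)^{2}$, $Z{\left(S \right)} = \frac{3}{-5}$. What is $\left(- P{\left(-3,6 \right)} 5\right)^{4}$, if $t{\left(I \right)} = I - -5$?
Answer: $\frac{2593262550321}{625} \approx 4.1492 \cdot 10^{9}$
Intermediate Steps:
$t{\left(I \right)} = 5 + I$ ($t{\left(I \right)} = I + 5 = 5 + I$)
$Z{\left(S \right)} = - \frac{3}{5}$ ($Z{\left(S \right)} = 3 \left(- \frac{1}{5}\right) = - \frac{3}{5}$)
$P{\left(B,m \right)} = 4 - \left(\frac{7}{5} + m\right)^{2}$ ($P{\left(B,m \right)} = 4 - \left(- \frac{3}{5} + \left(\left(5 - 3\right) + m\right)\right)^{2} = 4 - \left(- \frac{3}{5} + \left(2 + m\right)\right)^{2} = 4 - \left(\frac{7}{5} + m\right)^{2}$)
$\left(- P{\left(-3,6 \right)} 5\right)^{4} = \left(- (4 - \frac{\left(7 + 5 \cdot 6\right)^{2}}{25}) 5\right)^{4} = \left(- (4 - \frac{\left(7 + 30\right)^{2}}{25}) 5\right)^{4} = \left(- (4 - \frac{37^{2}}{25}) 5\right)^{4} = \left(- (4 - \frac{1369}{25}) 5\right)^{4} = \left(\left(-1\right) \left(- \frac{1269}{25}\right) 5\right)^{4} = \left(\frac{1269}{25} \cdot 5\right)^{4} = \left(\frac{1269}{5}\right)^{4} = \frac{2593262550321}{625}$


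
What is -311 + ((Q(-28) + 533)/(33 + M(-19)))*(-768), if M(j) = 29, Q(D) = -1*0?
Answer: -214313/31 ≈ -6913.3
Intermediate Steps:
Q(D) = 0
-311 + ((Q(-28) + 533)/(33 + M(-19)))*(-768) = -311 + ((0 + 533)/(33 + 29))*(-768) = -311 + (533/62)*(-768) = -311 - 204672/31 = -214313/31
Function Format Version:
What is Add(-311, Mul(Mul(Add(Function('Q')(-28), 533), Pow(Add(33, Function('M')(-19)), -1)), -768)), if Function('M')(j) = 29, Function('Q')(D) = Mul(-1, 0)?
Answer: Rational(-214313, 31) ≈ -6913.3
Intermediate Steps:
Function('Q')(D) = 0
Add(-311, Mul(Mul(Add(Function('Q')(-28), 533), Pow(Add(33, Function('M')(-19)), -1)), -768)) = Add(-311, Mul(Mul(Add(0, 533), Pow(Add(33, 29), -1)), -768)) = Add(-311, Mul(Mul(533, Pow(62, -1)), -768)) = Add(-311, Mul(Mul(533, Rational(1, 62)), -768)) = Add(-311, Mul(Rational(533, 62), -768)) = Add(-311, Rational(-204672, 31)) = Rational(-214313, 31)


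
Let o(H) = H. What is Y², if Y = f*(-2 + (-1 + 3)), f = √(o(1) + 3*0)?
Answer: 0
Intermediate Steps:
f = 1 (f = √(1 + 3*0) = √(1 + 0) = √1 = 1)
Y = 0 (Y = 1*(-2 + (-1 + 3)) = 1*(-2 + 2) = 1*0 = 0)
Y² = 0² = 0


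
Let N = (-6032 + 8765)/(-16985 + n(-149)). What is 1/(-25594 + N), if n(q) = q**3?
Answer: -3324934/85098363529 ≈ -3.9072e-5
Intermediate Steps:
N = -2733/3324934 (N = (-6032 + 8765)/(-16985 + (-149)**3) = 2733/(-16985 - 3307949) = 2733/(-3324934) = 2733*(-1/3324934) = -2733/3324934 ≈ -0.00082197)
1/(-25594 + N) = 1/(-25594 - 2733/3324934) = 1/(-85098363529/3324934) = -3324934/85098363529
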